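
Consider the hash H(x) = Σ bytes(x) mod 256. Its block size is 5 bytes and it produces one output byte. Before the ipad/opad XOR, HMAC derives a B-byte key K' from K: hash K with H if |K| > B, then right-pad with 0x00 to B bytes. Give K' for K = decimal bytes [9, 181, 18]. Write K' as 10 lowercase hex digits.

Key decimal bytes [9, 181, 18] = 09 b5 12 is 3 bytes ≤ B = 5; zero-pad to 5 bytes: K' = 09 b5 12 00 00.

09b5120000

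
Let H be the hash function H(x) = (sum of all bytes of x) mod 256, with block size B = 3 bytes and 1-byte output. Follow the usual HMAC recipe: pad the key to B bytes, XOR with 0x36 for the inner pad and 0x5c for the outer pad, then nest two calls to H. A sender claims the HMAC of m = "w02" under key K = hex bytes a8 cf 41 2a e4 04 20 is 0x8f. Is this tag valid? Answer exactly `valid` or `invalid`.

valid

Key hex bytes a8 cf 41 2a e4 04 20 is 7 bytes > B = 3, so hash it first: H(key) = ea, then zero-pad to 3 bytes: K' = ea 00 00.
K' ⊕ ipad = dc 36 36; K' ⊕ opad = b6 5c 5c.
Inner hash: sum = 220+54+54+119+48+50 = 545; mod 256 = 33 → 21.
Outer hash (recomputed tag): sum = 182+92+92+33 = 399; mod 256 = 143 → 8f.
Recomputed tag = 8f; claimed = 8f → match.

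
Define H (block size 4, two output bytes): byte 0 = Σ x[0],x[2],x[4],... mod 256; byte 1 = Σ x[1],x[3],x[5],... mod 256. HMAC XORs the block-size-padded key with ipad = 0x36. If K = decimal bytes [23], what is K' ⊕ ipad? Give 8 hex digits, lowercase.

Key decimal bytes [23] = 17 is 1 byte ≤ B = 4; zero-pad to 4 bytes: K' = 17 00 00 00.
XOR each byte with 0x36: 17⊕36=21, 00⊕36=36, 00⊕36=36, 00⊕36=36.

21363636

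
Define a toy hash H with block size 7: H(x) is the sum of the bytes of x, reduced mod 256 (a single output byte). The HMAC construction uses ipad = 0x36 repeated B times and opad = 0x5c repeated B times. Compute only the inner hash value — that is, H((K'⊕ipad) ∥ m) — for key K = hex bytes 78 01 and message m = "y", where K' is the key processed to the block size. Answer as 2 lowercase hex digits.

0c

Key hex bytes 78 01 is 2 bytes ≤ B = 7; zero-pad to 7 bytes: K' = 78 01 00 00 00 00 00.
K' ⊕ ipad = 4e 37 36 36 36 36 36.
Inner input = 4e 37 36 36 36 36 36 ∥ 79.
Inner hash: sum = 78+55+54+54+54+54+54+121 = 524; mod 256 = 12 → 0c.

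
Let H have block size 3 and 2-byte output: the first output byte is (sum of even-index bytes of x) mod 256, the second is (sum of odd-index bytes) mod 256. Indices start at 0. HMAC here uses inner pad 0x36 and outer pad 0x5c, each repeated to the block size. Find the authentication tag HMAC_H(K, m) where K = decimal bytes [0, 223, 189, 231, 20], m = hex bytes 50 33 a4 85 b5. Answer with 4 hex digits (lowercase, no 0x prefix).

826f

Key decimal bytes [0, 223, 189, 231, 20] = 00 df bd e7 14 is 5 bytes > B = 3, so hash it first: H(key) = d1 c6, then zero-pad to 3 bytes: K' = d1 c6 00.
K' ⊕ ipad = e7 f0 36.  K' ⊕ opad = 8d 9a 5c.
Inner input = (K'⊕ipad) ∥ m = e7 f0 36 ∥ 50 33 a4 85 b5.
Inner hash: even-index sum = 469 mod 256 = 213; odd-index sum = 665 mod 256 = 153 → d5 99.
Outer input = (K'⊕opad) ∥ inner = 8d 9a 5c ∥ d5 99.
Outer hash (tag): even-index sum = 386 mod 256 = 130; odd-index sum = 367 mod 256 = 111 → 82 6f.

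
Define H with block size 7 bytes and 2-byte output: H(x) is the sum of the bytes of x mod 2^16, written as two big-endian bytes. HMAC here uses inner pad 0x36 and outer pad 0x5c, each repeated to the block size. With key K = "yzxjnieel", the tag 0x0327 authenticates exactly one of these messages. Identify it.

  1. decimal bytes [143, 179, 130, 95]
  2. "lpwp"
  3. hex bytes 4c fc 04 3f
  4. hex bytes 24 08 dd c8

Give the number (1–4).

Key "yzxjnieel" = 79 7a 78 6a 6e 69 65 65 6c is 9 bytes > B = 7, so hash it first: H(key) = 03 e2, then zero-pad to 7 bytes: K' = 03 e2 00 00 00 00 00.
K' ⊕ ipad = 35 d4 36 36 36 36 36; K' ⊕ opad = 5f be 5c 5c 5c 5c 5c.
m1: inner = H(35 d4 36 36 36 36 36 8f b3 82 5f) = 04 3a; tag = H(5f be 5c 5c 5c 5c 5c 04 3a) = 0327 ← matches
m2: inner = H(35 d4 36 36 36 36 36 6c 70 77 70) = 03 da; tag = H(5f be 5c 5c 5c 5c 5c 03 da) = 03c6
m3: inner = H(35 d4 36 36 36 36 36 4c fc 04 3f) = 03 a2; tag = H(5f be 5c 5c 5c 5c 5c 03 a2) = 038e
m4: inner = H(35 d4 36 36 36 36 36 24 08 dd c8) = 03 e8; tag = H(5f be 5c 5c 5c 5c 5c 03 e8) = 03d4

1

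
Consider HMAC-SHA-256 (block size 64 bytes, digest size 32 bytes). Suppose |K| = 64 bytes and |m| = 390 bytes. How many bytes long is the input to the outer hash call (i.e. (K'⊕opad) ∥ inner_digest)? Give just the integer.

96

Key is 64 ≤ 64 bytes, zero-padded: |K'| = 64.
Outer input = (K'⊕opad) ∥ H(inner) → 64 + 32 = 96 bytes.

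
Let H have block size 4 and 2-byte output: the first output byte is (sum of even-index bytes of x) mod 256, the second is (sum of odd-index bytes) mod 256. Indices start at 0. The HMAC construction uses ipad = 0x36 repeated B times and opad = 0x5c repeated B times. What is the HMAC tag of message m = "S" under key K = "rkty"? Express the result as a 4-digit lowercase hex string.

Key "rkty" = 72 6b 74 79 is exactly B = 4 bytes: K' = 72 6b 74 79.
K' ⊕ ipad = 44 5d 42 4f.  K' ⊕ opad = 2e 37 28 25.
Inner input = (K'⊕ipad) ∥ m = 44 5d 42 4f ∥ 53.
Inner hash: even-index sum = 217 mod 256 = 217; odd-index sum = 172 mod 256 = 172 → d9 ac.
Outer input = (K'⊕opad) ∥ inner = 2e 37 28 25 ∥ d9 ac.
Outer hash (tag): even-index sum = 303 mod 256 = 47; odd-index sum = 264 mod 256 = 8 → 2f 08.

2f08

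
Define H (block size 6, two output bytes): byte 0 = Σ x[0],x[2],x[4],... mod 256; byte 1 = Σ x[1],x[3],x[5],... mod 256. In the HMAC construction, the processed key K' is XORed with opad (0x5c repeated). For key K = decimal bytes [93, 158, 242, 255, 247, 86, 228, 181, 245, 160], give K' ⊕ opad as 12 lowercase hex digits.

Key decimal bytes [93, 158, 242, 255, 247, 86, 228, 181, 245, 160] = 5d 9e f2 ff f7 56 e4 b5 f5 a0 is 10 bytes > B = 6, so hash it first: H(key) = 1f 48, then zero-pad to 6 bytes: K' = 1f 48 00 00 00 00.
XOR each byte with 0x5c: 1f⊕5c=43, 48⊕5c=14, 00⊕5c=5c, 00⊕5c=5c, 00⊕5c=5c, 00⊕5c=5c.

43145c5c5c5c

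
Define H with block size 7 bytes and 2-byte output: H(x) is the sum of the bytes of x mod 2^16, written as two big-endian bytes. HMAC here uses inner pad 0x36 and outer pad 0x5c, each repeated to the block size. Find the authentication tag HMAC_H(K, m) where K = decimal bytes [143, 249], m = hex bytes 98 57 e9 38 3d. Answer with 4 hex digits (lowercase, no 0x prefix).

Key decimal bytes [143, 249] = 8f f9 is 2 bytes ≤ B = 7; zero-pad to 7 bytes: K' = 8f f9 00 00 00 00 00.
K' ⊕ ipad = b9 cf 36 36 36 36 36.  K' ⊕ opad = d3 a5 5c 5c 5c 5c 5c.
Inner input = (K'⊕ipad) ∥ m = b9 cf 36 36 36 36 36 ∥ 98 57 e9 38 3d.
Inner hash: sum = 185+207+54+54+54+54+54+152+87+233+56+61 = 1251 → 04 e3.
Outer input = (K'⊕opad) ∥ inner = d3 a5 5c 5c 5c 5c 5c ∥ 04 e3.
Outer hash (tag): sum = 211+165+92+92+92+92+92+4+227 = 1067 → 04 2b.

042b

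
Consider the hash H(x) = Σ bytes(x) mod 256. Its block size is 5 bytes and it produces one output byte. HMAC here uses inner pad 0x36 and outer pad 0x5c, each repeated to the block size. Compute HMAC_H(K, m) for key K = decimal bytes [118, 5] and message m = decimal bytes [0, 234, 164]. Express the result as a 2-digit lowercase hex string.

3a

Key decimal bytes [118, 5] = 76 05 is 2 bytes ≤ B = 5; zero-pad to 5 bytes: K' = 76 05 00 00 00.
K' ⊕ ipad = 40 33 36 36 36.  K' ⊕ opad = 2a 59 5c 5c 5c.
Inner input = (K'⊕ipad) ∥ m = 40 33 36 36 36 ∥ 00 ea a4.
Inner hash: sum = 64+51+54+54+54+0+234+164 = 675; mod 256 = 163 → a3.
Outer input = (K'⊕opad) ∥ inner = 2a 59 5c 5c 5c ∥ a3.
Outer hash (tag): sum = 42+89+92+92+92+163 = 570; mod 256 = 58 → 3a.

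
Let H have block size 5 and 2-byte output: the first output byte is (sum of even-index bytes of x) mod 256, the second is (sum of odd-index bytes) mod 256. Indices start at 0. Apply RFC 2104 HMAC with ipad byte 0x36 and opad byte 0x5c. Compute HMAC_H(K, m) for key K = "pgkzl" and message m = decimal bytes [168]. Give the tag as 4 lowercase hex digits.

d85e

Key "pgkzl" = 70 67 6b 7a 6c is exactly B = 5 bytes: K' = 70 67 6b 7a 6c.
K' ⊕ ipad = 46 51 5d 4c 5a.  K' ⊕ opad = 2c 3b 37 26 30.
Inner input = (K'⊕ipad) ∥ m = 46 51 5d 4c 5a ∥ a8.
Inner hash: even-index sum = 253 mod 256 = 253; odd-index sum = 325 mod 256 = 69 → fd 45.
Outer input = (K'⊕opad) ∥ inner = 2c 3b 37 26 30 ∥ fd 45.
Outer hash (tag): even-index sum = 216 mod 256 = 216; odd-index sum = 350 mod 256 = 94 → d8 5e.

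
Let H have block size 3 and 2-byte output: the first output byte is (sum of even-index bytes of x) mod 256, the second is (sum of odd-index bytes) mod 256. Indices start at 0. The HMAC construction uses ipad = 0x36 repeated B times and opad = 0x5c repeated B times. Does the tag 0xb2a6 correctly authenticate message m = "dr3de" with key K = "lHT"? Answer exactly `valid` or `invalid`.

Key "lHT" = 6c 48 54 is exactly B = 3 bytes: K' = 6c 48 54.
K' ⊕ ipad = 5a 7e 62; K' ⊕ opad = 30 14 08.
Inner hash: even-index sum = 402 mod 256 = 146; odd-index sum = 378 mod 256 = 122 → 92 7a.
Outer hash (recomputed tag): even-index sum = 178 mod 256 = 178; odd-index sum = 166 mod 256 = 166 → b2 a6.
Recomputed tag = b2a6; claimed = b2a6 → match.

valid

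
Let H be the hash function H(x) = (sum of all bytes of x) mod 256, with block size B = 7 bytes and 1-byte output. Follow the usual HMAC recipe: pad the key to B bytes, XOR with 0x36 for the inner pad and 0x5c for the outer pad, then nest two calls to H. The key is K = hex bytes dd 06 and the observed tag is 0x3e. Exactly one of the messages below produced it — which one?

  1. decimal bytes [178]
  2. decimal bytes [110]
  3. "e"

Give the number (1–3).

2

Key hex bytes dd 06 is 2 bytes ≤ B = 7; zero-pad to 7 bytes: K' = dd 06 00 00 00 00 00.
K' ⊕ ipad = eb 30 36 36 36 36 36; K' ⊕ opad = 81 5a 5c 5c 5c 5c 5c.
m1: inner = H(eb 30 36 36 36 36 36 b2) = db; tag = H(81 5a 5c 5c 5c 5c 5c db) = 82
m2: inner = H(eb 30 36 36 36 36 36 6e) = 97; tag = H(81 5a 5c 5c 5c 5c 5c 97) = 3e ← matches
m3: inner = H(eb 30 36 36 36 36 36 65) = 8e; tag = H(81 5a 5c 5c 5c 5c 5c 8e) = 35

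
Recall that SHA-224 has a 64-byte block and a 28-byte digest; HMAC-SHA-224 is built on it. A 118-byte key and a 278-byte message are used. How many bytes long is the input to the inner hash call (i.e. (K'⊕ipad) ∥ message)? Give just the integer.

Key is 118 > 64 bytes, so it is hashed to 28 bytes then zero-padded to 64: |K'| = 64.
Inner input = (K'⊕ipad) ∥ m → 64 + 278 = 342 bytes.

342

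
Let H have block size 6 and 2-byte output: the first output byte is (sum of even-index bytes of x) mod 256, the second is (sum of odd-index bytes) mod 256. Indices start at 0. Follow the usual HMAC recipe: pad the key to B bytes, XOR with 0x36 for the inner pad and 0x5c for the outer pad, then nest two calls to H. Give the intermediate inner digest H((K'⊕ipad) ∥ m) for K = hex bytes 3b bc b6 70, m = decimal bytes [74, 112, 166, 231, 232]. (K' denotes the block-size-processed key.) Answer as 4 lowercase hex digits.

Key hex bytes 3b bc b6 70 is 4 bytes ≤ B = 6; zero-pad to 6 bytes: K' = 3b bc b6 70 00 00.
K' ⊕ ipad = 0d 8a 80 46 36 36.
Inner input = 0d 8a 80 46 36 36 ∥ 4a 70 a6 e7 e8.
Inner hash: even-index sum = 667 mod 256 = 155; odd-index sum = 605 mod 256 = 93 → 9b 5d.

9b5d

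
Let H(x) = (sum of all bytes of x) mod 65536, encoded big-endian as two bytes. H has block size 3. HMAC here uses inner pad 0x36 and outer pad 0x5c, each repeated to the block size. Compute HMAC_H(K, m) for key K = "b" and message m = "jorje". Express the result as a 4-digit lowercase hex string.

01d2

Key "b" = 62 is 1 byte ≤ B = 3; zero-pad to 3 bytes: K' = 62 00 00.
K' ⊕ ipad = 54 36 36.  K' ⊕ opad = 3e 5c 5c.
Inner input = (K'⊕ipad) ∥ m = 54 36 36 ∥ 6a 6f 72 6a 65.
Inner hash: sum = 84+54+54+106+111+114+106+101 = 730 → 02 da.
Outer input = (K'⊕opad) ∥ inner = 3e 5c 5c ∥ 02 da.
Outer hash (tag): sum = 62+92+92+2+218 = 466 → 01 d2.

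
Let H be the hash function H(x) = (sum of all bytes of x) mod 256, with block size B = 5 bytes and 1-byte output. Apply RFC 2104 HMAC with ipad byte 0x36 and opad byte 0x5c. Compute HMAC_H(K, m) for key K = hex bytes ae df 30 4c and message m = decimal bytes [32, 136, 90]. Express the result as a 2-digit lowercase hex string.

86

Key hex bytes ae df 30 4c is 4 bytes ≤ B = 5; zero-pad to 5 bytes: K' = ae df 30 4c 00.
K' ⊕ ipad = 98 e9 06 7a 36.  K' ⊕ opad = f2 83 6c 10 5c.
Inner input = (K'⊕ipad) ∥ m = 98 e9 06 7a 36 ∥ 20 88 5a.
Inner hash: sum = 152+233+6+122+54+32+136+90 = 825; mod 256 = 57 → 39.
Outer input = (K'⊕opad) ∥ inner = f2 83 6c 10 5c ∥ 39.
Outer hash (tag): sum = 242+131+108+16+92+57 = 646; mod 256 = 134 → 86.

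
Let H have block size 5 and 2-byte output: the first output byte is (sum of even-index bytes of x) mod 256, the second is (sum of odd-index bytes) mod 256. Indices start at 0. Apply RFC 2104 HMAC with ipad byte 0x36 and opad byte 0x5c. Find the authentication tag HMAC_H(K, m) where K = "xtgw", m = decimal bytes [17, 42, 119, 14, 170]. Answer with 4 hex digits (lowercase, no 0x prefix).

Key "xtgw" = 78 74 67 77 is 4 bytes ≤ B = 5; zero-pad to 5 bytes: K' = 78 74 67 77 00.
K' ⊕ ipad = 4e 42 51 41 36.  K' ⊕ opad = 24 28 3b 2b 5c.
Inner input = (K'⊕ipad) ∥ m = 4e 42 51 41 36 ∥ 11 2a 77 0e aa.
Inner hash: even-index sum = 269 mod 256 = 13; odd-index sum = 437 mod 256 = 181 → 0d b5.
Outer input = (K'⊕opad) ∥ inner = 24 28 3b 2b 5c ∥ 0d b5.
Outer hash (tag): even-index sum = 368 mod 256 = 112; odd-index sum = 96 mod 256 = 96 → 70 60.

7060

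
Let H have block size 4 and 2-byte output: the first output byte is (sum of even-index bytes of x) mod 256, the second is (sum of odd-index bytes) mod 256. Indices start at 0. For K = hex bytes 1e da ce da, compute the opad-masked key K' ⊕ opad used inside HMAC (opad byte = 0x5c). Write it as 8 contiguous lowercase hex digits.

Key hex bytes 1e da ce da is exactly B = 4 bytes: K' = 1e da ce da.
XOR each byte with 0x5c: 1e⊕5c=42, da⊕5c=86, ce⊕5c=92, da⊕5c=86.

42869286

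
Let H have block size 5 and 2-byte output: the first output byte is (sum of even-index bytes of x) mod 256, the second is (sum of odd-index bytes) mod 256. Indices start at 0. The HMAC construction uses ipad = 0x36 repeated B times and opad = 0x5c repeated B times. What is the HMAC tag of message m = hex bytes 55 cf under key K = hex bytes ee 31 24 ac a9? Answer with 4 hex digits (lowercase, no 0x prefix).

Key hex bytes ee 31 24 ac a9 is exactly B = 5 bytes: K' = ee 31 24 ac a9.
K' ⊕ ipad = d8 07 12 9a 9f.  K' ⊕ opad = b2 6d 78 f0 f5.
Inner input = (K'⊕ipad) ∥ m = d8 07 12 9a 9f ∥ 55 cf.
Inner hash: even-index sum = 600 mod 256 = 88; odd-index sum = 246 mod 256 = 246 → 58 f6.
Outer input = (K'⊕opad) ∥ inner = b2 6d 78 f0 f5 ∥ 58 f6.
Outer hash (tag): even-index sum = 789 mod 256 = 21; odd-index sum = 437 mod 256 = 181 → 15 b5.

15b5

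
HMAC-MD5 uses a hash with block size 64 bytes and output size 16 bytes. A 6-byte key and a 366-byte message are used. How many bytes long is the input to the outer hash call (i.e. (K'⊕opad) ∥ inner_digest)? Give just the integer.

80

Key is 6 ≤ 64 bytes, zero-padded: |K'| = 64.
Outer input = (K'⊕opad) ∥ H(inner) → 64 + 16 = 80 bytes.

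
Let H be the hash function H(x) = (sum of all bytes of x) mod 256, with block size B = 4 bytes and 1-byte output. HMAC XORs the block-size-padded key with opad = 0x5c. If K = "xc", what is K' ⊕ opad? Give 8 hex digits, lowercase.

Key "xc" = 78 63 is 2 bytes ≤ B = 4; zero-pad to 4 bytes: K' = 78 63 00 00.
XOR each byte with 0x5c: 78⊕5c=24, 63⊕5c=3f, 00⊕5c=5c, 00⊕5c=5c.

243f5c5c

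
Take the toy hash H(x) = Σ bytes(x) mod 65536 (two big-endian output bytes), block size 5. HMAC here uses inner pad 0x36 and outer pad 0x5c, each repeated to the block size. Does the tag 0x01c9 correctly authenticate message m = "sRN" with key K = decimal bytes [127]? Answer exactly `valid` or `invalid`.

Key decimal bytes [127] = 7f is 1 byte ≤ B = 5; zero-pad to 5 bytes: K' = 7f 00 00 00 00.
K' ⊕ ipad = 49 36 36 36 36; K' ⊕ opad = 23 5c 5c 5c 5c.
Inner hash: sum = 73+54+54+54+54+115+82+78 = 564 → 02 34.
Outer hash (recomputed tag): sum = 35+92+92+92+92+2+52 = 457 → 01 c9.
Recomputed tag = 01c9; claimed = 01c9 → match.

valid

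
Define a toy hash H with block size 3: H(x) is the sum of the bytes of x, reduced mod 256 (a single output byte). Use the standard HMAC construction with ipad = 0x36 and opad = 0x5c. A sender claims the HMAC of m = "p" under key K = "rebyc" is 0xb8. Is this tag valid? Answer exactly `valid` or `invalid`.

invalid

Key "rebyc" = 72 65 62 79 63 is 5 bytes > B = 3, so hash it first: H(key) = 15, then zero-pad to 3 bytes: K' = 15 00 00.
K' ⊕ ipad = 23 36 36; K' ⊕ opad = 49 5c 5c.
Inner hash: sum = 35+54+54+112 = 255 → ff.
Outer hash (recomputed tag): sum = 73+92+92+255 = 512; mod 256 = 0 → 00.
Recomputed tag = 00; claimed = b8 → mismatch.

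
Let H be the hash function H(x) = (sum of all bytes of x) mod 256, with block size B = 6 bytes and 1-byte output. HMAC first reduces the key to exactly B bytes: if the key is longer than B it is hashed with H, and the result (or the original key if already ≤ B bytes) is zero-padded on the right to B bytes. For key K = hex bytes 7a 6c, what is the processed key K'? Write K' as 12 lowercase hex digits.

Key hex bytes 7a 6c is 2 bytes ≤ B = 6; zero-pad to 6 bytes: K' = 7a 6c 00 00 00 00.

7a6c00000000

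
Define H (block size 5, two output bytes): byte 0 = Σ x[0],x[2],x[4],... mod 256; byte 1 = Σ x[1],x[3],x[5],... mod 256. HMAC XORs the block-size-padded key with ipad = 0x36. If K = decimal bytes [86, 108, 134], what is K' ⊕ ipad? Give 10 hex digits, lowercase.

Key decimal bytes [86, 108, 134] = 56 6c 86 is 3 bytes ≤ B = 5; zero-pad to 5 bytes: K' = 56 6c 86 00 00.
XOR each byte with 0x36: 56⊕36=60, 6c⊕36=5a, 86⊕36=b0, 00⊕36=36, 00⊕36=36.

605ab03636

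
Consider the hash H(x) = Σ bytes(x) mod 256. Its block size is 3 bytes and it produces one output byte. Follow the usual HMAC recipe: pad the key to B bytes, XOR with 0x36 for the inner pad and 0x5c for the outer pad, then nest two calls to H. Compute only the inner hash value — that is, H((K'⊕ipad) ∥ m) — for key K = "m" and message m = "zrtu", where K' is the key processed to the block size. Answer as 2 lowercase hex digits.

9c

Key "m" = 6d is 1 byte ≤ B = 3; zero-pad to 3 bytes: K' = 6d 00 00.
K' ⊕ ipad = 5b 36 36.
Inner input = 5b 36 36 ∥ 7a 72 74 75.
Inner hash: sum = 91+54+54+122+114+116+117 = 668; mod 256 = 156 → 9c.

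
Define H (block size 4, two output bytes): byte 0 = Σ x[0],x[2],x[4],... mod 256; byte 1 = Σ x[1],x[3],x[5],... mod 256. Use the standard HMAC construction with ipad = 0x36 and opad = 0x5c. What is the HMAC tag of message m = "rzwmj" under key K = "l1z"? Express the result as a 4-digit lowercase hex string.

4fed

Key "l1z" = 6c 31 7a is 3 bytes ≤ B = 4; zero-pad to 4 bytes: K' = 6c 31 7a 00.
K' ⊕ ipad = 5a 07 4c 36.  K' ⊕ opad = 30 6d 26 5c.
Inner input = (K'⊕ipad) ∥ m = 5a 07 4c 36 ∥ 72 7a 77 6d 6a.
Inner hash: even-index sum = 505 mod 256 = 249; odd-index sum = 292 mod 256 = 36 → f9 24.
Outer input = (K'⊕opad) ∥ inner = 30 6d 26 5c ∥ f9 24.
Outer hash (tag): even-index sum = 335 mod 256 = 79; odd-index sum = 237 mod 256 = 237 → 4f ed.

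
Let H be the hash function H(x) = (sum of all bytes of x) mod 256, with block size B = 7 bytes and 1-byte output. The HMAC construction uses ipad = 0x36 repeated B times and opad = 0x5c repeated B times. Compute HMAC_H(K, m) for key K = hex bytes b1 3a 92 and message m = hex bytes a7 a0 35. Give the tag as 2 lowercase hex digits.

Key hex bytes b1 3a 92 is 3 bytes ≤ B = 7; zero-pad to 7 bytes: K' = b1 3a 92 00 00 00 00.
K' ⊕ ipad = 87 0c a4 36 36 36 36.  K' ⊕ opad = ed 66 ce 5c 5c 5c 5c.
Inner input = (K'⊕ipad) ∥ m = 87 0c a4 36 36 36 36 ∥ a7 a0 35.
Inner hash: sum = 135+12+164+54+54+54+54+167+160+53 = 907; mod 256 = 139 → 8b.
Outer input = (K'⊕opad) ∥ inner = ed 66 ce 5c 5c 5c 5c ∥ 8b.
Outer hash (tag): sum = 237+102+206+92+92+92+92+139 = 1052; mod 256 = 28 → 1c.

1c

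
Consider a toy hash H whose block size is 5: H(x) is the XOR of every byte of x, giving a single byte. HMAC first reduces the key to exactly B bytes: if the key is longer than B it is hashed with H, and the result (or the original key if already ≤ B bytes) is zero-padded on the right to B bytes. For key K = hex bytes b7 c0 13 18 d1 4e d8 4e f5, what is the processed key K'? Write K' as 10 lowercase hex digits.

|K| = 9 > B = 5, so first hash the key.
H(K): XOR b7⊕c0⊕13⊕18⊕d1⊕4e⊕d8⊕4e⊕f5 = 80.
Zero-pad H(K) = 80 to 5 bytes: K' = 80 00 00 00 00.

8000000000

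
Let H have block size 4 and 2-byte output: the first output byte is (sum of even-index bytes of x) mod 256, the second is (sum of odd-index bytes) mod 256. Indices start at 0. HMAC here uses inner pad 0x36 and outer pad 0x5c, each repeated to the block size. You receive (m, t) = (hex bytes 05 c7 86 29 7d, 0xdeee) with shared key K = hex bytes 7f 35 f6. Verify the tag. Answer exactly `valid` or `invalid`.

Key hex bytes 7f 35 f6 is 3 bytes ≤ B = 4; zero-pad to 4 bytes: K' = 7f 35 f6 00.
K' ⊕ ipad = 49 03 c0 36; K' ⊕ opad = 23 69 aa 5c.
Inner hash: even-index sum = 529 mod 256 = 17; odd-index sum = 297 mod 256 = 41 → 11 29.
Outer hash (recomputed tag): even-index sum = 222 mod 256 = 222; odd-index sum = 238 mod 256 = 238 → de ee.
Recomputed tag = deee; claimed = deee → match.

valid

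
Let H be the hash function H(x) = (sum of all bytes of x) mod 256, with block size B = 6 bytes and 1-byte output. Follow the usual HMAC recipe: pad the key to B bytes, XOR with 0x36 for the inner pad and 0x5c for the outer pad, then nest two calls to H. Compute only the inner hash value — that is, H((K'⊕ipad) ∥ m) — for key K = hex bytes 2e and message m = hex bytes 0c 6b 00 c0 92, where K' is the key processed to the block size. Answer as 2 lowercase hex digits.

Key hex bytes 2e is 1 byte ≤ B = 6; zero-pad to 6 bytes: K' = 2e 00 00 00 00 00.
K' ⊕ ipad = 18 36 36 36 36 36.
Inner input = 18 36 36 36 36 36 ∥ 0c 6b 00 c0 92.
Inner hash: sum = 24+54+54+54+54+54+12+107+0+192+146 = 751; mod 256 = 239 → ef.

ef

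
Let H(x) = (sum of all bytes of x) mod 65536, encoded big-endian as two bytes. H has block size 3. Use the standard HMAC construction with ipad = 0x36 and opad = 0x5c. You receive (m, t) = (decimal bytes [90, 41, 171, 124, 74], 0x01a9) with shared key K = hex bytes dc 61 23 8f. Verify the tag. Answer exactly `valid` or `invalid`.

valid

Key hex bytes dc 61 23 8f is 4 bytes > B = 3, so hash it first: H(key) = 01 ef, then zero-pad to 3 bytes: K' = 01 ef 00.
K' ⊕ ipad = 37 d9 36; K' ⊕ opad = 5d b3 5c.
Inner hash: sum = 55+217+54+90+41+171+124+74 = 826 → 03 3a.
Outer hash (recomputed tag): sum = 93+179+92+3+58 = 425 → 01 a9.
Recomputed tag = 01a9; claimed = 01a9 → match.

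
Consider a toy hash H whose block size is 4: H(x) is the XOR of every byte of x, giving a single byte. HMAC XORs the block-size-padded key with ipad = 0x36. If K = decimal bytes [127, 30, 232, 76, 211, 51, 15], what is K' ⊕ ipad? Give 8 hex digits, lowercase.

Key decimal bytes [127, 30, 232, 76, 211, 51, 15] = 7f 1e e8 4c d3 33 0f is 7 bytes > B = 4, so hash it first: H(key) = 2a, then zero-pad to 4 bytes: K' = 2a 00 00 00.
XOR each byte with 0x36: 2a⊕36=1c, 00⊕36=36, 00⊕36=36, 00⊕36=36.

1c363636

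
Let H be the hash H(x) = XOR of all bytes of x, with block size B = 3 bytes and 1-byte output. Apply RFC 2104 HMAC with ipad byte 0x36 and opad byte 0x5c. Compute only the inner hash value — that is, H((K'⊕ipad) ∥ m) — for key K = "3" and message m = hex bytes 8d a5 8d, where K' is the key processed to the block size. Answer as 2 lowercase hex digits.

Key "3" = 33 is 1 byte ≤ B = 3; zero-pad to 3 bytes: K' = 33 00 00.
K' ⊕ ipad = 05 36 36.
Inner input = 05 36 36 ∥ 8d a5 8d.
Inner hash: XOR 05⊕36⊕36⊕8d⊕a5⊕8d = a0.

a0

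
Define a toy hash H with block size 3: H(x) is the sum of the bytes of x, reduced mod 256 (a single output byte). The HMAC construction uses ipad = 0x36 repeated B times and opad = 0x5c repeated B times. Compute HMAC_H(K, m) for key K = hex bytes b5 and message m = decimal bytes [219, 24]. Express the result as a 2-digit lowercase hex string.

83

Key hex bytes b5 is 1 byte ≤ B = 3; zero-pad to 3 bytes: K' = b5 00 00.
K' ⊕ ipad = 83 36 36.  K' ⊕ opad = e9 5c 5c.
Inner input = (K'⊕ipad) ∥ m = 83 36 36 ∥ db 18.
Inner hash: sum = 131+54+54+219+24 = 482; mod 256 = 226 → e2.
Outer input = (K'⊕opad) ∥ inner = e9 5c 5c ∥ e2.
Outer hash (tag): sum = 233+92+92+226 = 643; mod 256 = 131 → 83.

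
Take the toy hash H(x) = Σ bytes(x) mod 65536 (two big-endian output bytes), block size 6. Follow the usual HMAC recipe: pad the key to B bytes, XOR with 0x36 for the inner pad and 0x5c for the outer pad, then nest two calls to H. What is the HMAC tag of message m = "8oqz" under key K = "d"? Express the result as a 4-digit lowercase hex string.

02f8

Key "d" = 64 is 1 byte ≤ B = 6; zero-pad to 6 bytes: K' = 64 00 00 00 00 00.
K' ⊕ ipad = 52 36 36 36 36 36.  K' ⊕ opad = 38 5c 5c 5c 5c 5c.
Inner input = (K'⊕ipad) ∥ m = 52 36 36 36 36 36 ∥ 38 6f 71 7a.
Inner hash: sum = 82+54+54+54+54+54+56+111+113+122 = 754 → 02 f2.
Outer input = (K'⊕opad) ∥ inner = 38 5c 5c 5c 5c 5c ∥ 02 f2.
Outer hash (tag): sum = 56+92+92+92+92+92+2+242 = 760 → 02 f8.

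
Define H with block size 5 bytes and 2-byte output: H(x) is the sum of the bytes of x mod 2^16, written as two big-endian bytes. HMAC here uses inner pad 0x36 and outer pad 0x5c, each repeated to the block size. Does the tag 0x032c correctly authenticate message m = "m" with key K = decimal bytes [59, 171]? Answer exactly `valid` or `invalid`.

valid

Key decimal bytes [59, 171] = 3b ab is 2 bytes ≤ B = 5; zero-pad to 5 bytes: K' = 3b ab 00 00 00.
K' ⊕ ipad = 0d 9d 36 36 36; K' ⊕ opad = 67 f7 5c 5c 5c.
Inner hash: sum = 13+157+54+54+54+109 = 441 → 01 b9.
Outer hash (recomputed tag): sum = 103+247+92+92+92+1+185 = 812 → 03 2c.
Recomputed tag = 032c; claimed = 032c → match.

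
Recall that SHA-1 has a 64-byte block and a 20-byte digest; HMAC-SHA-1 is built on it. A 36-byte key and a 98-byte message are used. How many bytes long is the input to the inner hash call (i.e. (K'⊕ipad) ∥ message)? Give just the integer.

Key is 36 ≤ 64 bytes, zero-padded: |K'| = 64.
Inner input = (K'⊕ipad) ∥ m → 64 + 98 = 162 bytes.

162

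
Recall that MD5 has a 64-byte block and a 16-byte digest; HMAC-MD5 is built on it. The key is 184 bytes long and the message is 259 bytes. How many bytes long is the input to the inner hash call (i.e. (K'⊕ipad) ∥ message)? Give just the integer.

Key is 184 > 64 bytes, so it is hashed to 16 bytes then zero-padded to 64: |K'| = 64.
Inner input = (K'⊕ipad) ∥ m → 64 + 259 = 323 bytes.

323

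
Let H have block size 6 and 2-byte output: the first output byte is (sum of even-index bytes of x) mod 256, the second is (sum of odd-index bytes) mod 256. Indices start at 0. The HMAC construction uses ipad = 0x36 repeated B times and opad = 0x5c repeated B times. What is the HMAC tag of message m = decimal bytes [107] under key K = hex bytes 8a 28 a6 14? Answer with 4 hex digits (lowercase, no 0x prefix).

Key hex bytes 8a 28 a6 14 is 4 bytes ≤ B = 6; zero-pad to 6 bytes: K' = 8a 28 a6 14 00 00.
K' ⊕ ipad = bc 1e 90 22 36 36.  K' ⊕ opad = d6 74 fa 48 5c 5c.
Inner input = (K'⊕ipad) ∥ m = bc 1e 90 22 36 36 ∥ 6b.
Inner hash: even-index sum = 493 mod 256 = 237; odd-index sum = 118 mod 256 = 118 → ed 76.
Outer input = (K'⊕opad) ∥ inner = d6 74 fa 48 5c 5c ∥ ed 76.
Outer hash (tag): even-index sum = 793 mod 256 = 25; odd-index sum = 398 mod 256 = 142 → 19 8e.

198e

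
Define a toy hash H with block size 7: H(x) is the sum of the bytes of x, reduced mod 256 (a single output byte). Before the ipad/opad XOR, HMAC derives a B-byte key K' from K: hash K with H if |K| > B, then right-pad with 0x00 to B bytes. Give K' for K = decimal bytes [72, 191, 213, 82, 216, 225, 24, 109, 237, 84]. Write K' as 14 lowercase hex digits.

|K| = 10 > B = 7, so first hash the key.
H(K): sum = 72+191+213+82+216+225+24+109+237+84 = 1453; mod 256 = 173 → ad.
Zero-pad H(K) = ad to 7 bytes: K' = ad 00 00 00 00 00 00.

ad000000000000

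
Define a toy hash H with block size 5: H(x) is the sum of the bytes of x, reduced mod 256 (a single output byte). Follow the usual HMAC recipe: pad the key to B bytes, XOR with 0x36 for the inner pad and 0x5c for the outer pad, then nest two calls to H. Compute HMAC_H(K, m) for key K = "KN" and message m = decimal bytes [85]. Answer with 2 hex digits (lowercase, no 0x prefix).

29

Key "KN" = 4b 4e is 2 bytes ≤ B = 5; zero-pad to 5 bytes: K' = 4b 4e 00 00 00.
K' ⊕ ipad = 7d 78 36 36 36.  K' ⊕ opad = 17 12 5c 5c 5c.
Inner input = (K'⊕ipad) ∥ m = 7d 78 36 36 36 ∥ 55.
Inner hash: sum = 125+120+54+54+54+85 = 492; mod 256 = 236 → ec.
Outer input = (K'⊕opad) ∥ inner = 17 12 5c 5c 5c ∥ ec.
Outer hash (tag): sum = 23+18+92+92+92+236 = 553; mod 256 = 41 → 29.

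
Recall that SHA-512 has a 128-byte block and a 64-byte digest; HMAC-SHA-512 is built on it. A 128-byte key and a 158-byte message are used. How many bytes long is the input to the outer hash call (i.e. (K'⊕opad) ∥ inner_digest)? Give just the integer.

192

Key is 128 ≤ 128 bytes, zero-padded: |K'| = 128.
Outer input = (K'⊕opad) ∥ H(inner) → 128 + 64 = 192 bytes.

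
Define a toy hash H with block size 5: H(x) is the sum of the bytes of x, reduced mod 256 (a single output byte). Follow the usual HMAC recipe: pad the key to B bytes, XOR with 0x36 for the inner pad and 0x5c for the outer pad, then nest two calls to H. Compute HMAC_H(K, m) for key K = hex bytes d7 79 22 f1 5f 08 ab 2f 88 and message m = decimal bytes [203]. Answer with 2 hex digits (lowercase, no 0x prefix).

Key hex bytes d7 79 22 f1 5f 08 ab 2f 88 is 9 bytes > B = 5, so hash it first: H(key) = 2c, then zero-pad to 5 bytes: K' = 2c 00 00 00 00.
K' ⊕ ipad = 1a 36 36 36 36.  K' ⊕ opad = 70 5c 5c 5c 5c.
Inner input = (K'⊕ipad) ∥ m = 1a 36 36 36 36 ∥ cb.
Inner hash: sum = 26+54+54+54+54+203 = 445; mod 256 = 189 → bd.
Outer input = (K'⊕opad) ∥ inner = 70 5c 5c 5c 5c ∥ bd.
Outer hash (tag): sum = 112+92+92+92+92+189 = 669; mod 256 = 157 → 9d.

9d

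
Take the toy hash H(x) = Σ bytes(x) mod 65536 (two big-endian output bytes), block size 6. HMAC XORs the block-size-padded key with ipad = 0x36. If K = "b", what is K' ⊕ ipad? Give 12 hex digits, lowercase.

Key "b" = 62 is 1 byte ≤ B = 6; zero-pad to 6 bytes: K' = 62 00 00 00 00 00.
XOR each byte with 0x36: 62⊕36=54, 00⊕36=36, 00⊕36=36, 00⊕36=36, 00⊕36=36, 00⊕36=36.

543636363636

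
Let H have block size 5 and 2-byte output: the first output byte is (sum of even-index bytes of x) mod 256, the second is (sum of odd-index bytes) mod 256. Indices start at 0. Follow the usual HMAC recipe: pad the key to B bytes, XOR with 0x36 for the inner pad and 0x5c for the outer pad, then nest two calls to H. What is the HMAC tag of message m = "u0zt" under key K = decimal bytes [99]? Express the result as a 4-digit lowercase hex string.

521d

Key decimal bytes [99] = 63 is 1 byte ≤ B = 5; zero-pad to 5 bytes: K' = 63 00 00 00 00.
K' ⊕ ipad = 55 36 36 36 36.  K' ⊕ opad = 3f 5c 5c 5c 5c.
Inner input = (K'⊕ipad) ∥ m = 55 36 36 36 36 ∥ 75 30 7a 74.
Inner hash: even-index sum = 357 mod 256 = 101; odd-index sum = 347 mod 256 = 91 → 65 5b.
Outer input = (K'⊕opad) ∥ inner = 3f 5c 5c 5c 5c ∥ 65 5b.
Outer hash (tag): even-index sum = 338 mod 256 = 82; odd-index sum = 285 mod 256 = 29 → 52 1d.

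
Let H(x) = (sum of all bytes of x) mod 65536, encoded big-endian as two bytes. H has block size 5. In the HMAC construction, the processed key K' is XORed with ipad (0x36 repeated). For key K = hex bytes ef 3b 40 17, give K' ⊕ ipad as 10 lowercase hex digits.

Key hex bytes ef 3b 40 17 is 4 bytes ≤ B = 5; zero-pad to 5 bytes: K' = ef 3b 40 17 00.
XOR each byte with 0x36: ef⊕36=d9, 3b⊕36=0d, 40⊕36=76, 17⊕36=21, 00⊕36=36.

d90d762136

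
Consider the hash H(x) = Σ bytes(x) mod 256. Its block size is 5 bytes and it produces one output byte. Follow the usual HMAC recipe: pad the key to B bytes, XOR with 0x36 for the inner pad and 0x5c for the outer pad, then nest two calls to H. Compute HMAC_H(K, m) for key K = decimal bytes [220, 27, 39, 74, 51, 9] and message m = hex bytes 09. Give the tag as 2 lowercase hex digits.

db

Key decimal bytes [220, 27, 39, 74, 51, 9] = dc 1b 27 4a 33 09 is 6 bytes > B = 5, so hash it first: H(key) = a4, then zero-pad to 5 bytes: K' = a4 00 00 00 00.
K' ⊕ ipad = 92 36 36 36 36.  K' ⊕ opad = f8 5c 5c 5c 5c.
Inner input = (K'⊕ipad) ∥ m = 92 36 36 36 36 ∥ 09.
Inner hash: sum = 146+54+54+54+54+9 = 371; mod 256 = 115 → 73.
Outer input = (K'⊕opad) ∥ inner = f8 5c 5c 5c 5c ∥ 73.
Outer hash (tag): sum = 248+92+92+92+92+115 = 731; mod 256 = 219 → db.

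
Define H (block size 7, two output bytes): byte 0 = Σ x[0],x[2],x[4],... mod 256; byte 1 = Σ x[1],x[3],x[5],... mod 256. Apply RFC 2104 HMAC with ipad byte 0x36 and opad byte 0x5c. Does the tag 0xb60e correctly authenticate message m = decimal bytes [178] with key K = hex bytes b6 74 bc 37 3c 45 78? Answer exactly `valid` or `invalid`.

valid

Key hex bytes b6 74 bc 37 3c 45 78 is exactly B = 7 bytes: K' = b6 74 bc 37 3c 45 78.
K' ⊕ ipad = 80 42 8a 01 0a 73 4e; K' ⊕ opad = ea 28 e0 6b 60 19 24.
Inner hash: even-index sum = 354 mod 256 = 98; odd-index sum = 360 mod 256 = 104 → 62 68.
Outer hash (recomputed tag): even-index sum = 694 mod 256 = 182; odd-index sum = 270 mod 256 = 14 → b6 0e.
Recomputed tag = b60e; claimed = b60e → match.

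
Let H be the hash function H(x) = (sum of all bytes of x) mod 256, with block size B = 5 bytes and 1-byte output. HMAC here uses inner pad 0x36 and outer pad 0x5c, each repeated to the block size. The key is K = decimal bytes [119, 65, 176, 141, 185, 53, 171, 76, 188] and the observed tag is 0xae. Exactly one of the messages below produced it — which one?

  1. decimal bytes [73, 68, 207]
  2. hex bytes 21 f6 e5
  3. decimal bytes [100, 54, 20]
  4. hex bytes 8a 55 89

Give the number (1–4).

2

Key decimal bytes [119, 65, 176, 141, 185, 53, 171, 76, 188] = 77 41 b0 8d b9 35 ab 4c bc is 9 bytes > B = 5, so hash it first: H(key) = 96, then zero-pad to 5 bytes: K' = 96 00 00 00 00.
K' ⊕ ipad = a0 36 36 36 36; K' ⊕ opad = ca 5c 5c 5c 5c.
m1: inner = H(a0 36 36 36 36 49 44 cf) = d4; tag = H(ca 5c 5c 5c 5c d4) = 0e
m2: inner = H(a0 36 36 36 36 21 f6 e5) = 74; tag = H(ca 5c 5c 5c 5c 74) = ae ← matches
m3: inner = H(a0 36 36 36 36 64 36 14) = 26; tag = H(ca 5c 5c 5c 5c 26) = 60
m4: inner = H(a0 36 36 36 36 8a 55 89) = e0; tag = H(ca 5c 5c 5c 5c e0) = 1a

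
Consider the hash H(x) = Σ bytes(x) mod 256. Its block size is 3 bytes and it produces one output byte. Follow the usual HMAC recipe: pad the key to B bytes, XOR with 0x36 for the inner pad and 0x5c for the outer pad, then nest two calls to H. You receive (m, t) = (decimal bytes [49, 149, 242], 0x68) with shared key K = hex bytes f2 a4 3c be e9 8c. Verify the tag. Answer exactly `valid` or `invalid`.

Key hex bytes f2 a4 3c be e9 8c is 6 bytes > B = 3, so hash it first: H(key) = 05, then zero-pad to 3 bytes: K' = 05 00 00.
K' ⊕ ipad = 33 36 36; K' ⊕ opad = 59 5c 5c.
Inner hash: sum = 51+54+54+49+149+242 = 599; mod 256 = 87 → 57.
Outer hash (recomputed tag): sum = 89+92+92+87 = 360; mod 256 = 104 → 68.
Recomputed tag = 68; claimed = 68 → match.

valid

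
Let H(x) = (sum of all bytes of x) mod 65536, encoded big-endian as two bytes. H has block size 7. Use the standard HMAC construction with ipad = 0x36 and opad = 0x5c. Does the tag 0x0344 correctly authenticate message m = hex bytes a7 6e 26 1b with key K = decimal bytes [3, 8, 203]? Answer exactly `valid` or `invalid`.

Key decimal bytes [3, 8, 203] = 03 08 cb is 3 bytes ≤ B = 7; zero-pad to 7 bytes: K' = 03 08 cb 00 00 00 00.
K' ⊕ ipad = 35 3e fd 36 36 36 36; K' ⊕ opad = 5f 54 97 5c 5c 5c 5c.
Inner hash: sum = 53+62+253+54+54+54+54+167+110+38+27 = 926 → 03 9e.
Outer hash (recomputed tag): sum = 95+84+151+92+92+92+92+3+158 = 859 → 03 5b.
Recomputed tag = 035b; claimed = 0344 → mismatch.

invalid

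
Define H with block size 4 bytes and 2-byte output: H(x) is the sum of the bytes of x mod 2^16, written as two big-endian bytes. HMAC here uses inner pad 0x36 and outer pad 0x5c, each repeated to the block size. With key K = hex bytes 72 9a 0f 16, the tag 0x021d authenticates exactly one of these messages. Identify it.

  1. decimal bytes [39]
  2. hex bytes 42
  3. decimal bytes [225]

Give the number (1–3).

2

Key hex bytes 72 9a 0f 16 is exactly B = 4 bytes: K' = 72 9a 0f 16.
K' ⊕ ipad = 44 ac 39 20; K' ⊕ opad = 2e c6 53 4a.
m1: inner = H(44 ac 39 20 27) = 01 70; tag = H(2e c6 53 4a 01 70) = 0202
m2: inner = H(44 ac 39 20 42) = 01 8b; tag = H(2e c6 53 4a 01 8b) = 021d ← matches
m3: inner = H(44 ac 39 20 e1) = 02 2a; tag = H(2e c6 53 4a 02 2a) = 01bd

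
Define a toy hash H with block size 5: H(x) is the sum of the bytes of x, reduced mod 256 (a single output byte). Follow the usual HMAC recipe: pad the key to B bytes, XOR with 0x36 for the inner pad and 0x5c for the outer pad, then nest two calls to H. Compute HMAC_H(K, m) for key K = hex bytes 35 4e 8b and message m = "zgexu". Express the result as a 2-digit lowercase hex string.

Key hex bytes 35 4e 8b is 3 bytes ≤ B = 5; zero-pad to 5 bytes: K' = 35 4e 8b 00 00.
K' ⊕ ipad = 03 78 bd 36 36.  K' ⊕ opad = 69 12 d7 5c 5c.
Inner input = (K'⊕ipad) ∥ m = 03 78 bd 36 36 ∥ 7a 67 65 78 75.
Inner hash: sum = 3+120+189+54+54+122+103+101+120+117 = 983; mod 256 = 215 → d7.
Outer input = (K'⊕opad) ∥ inner = 69 12 d7 5c 5c ∥ d7.
Outer hash (tag): sum = 105+18+215+92+92+215 = 737; mod 256 = 225 → e1.

e1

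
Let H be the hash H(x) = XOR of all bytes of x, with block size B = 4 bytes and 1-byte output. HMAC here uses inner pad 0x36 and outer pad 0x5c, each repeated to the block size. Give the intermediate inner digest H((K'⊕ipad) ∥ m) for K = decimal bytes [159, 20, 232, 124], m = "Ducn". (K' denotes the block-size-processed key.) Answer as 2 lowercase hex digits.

23

Key decimal bytes [159, 20, 232, 124] = 9f 14 e8 7c is exactly B = 4 bytes: K' = 9f 14 e8 7c.
K' ⊕ ipad = a9 22 de 4a.
Inner input = a9 22 de 4a ∥ 44 75 63 6e.
Inner hash: XOR a9⊕22⊕de⊕4a⊕44⊕75⊕63⊕6e = 23.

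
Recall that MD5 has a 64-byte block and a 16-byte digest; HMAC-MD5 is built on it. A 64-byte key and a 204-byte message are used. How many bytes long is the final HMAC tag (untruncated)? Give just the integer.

16

The tag is one MD5 digest: 16 bytes.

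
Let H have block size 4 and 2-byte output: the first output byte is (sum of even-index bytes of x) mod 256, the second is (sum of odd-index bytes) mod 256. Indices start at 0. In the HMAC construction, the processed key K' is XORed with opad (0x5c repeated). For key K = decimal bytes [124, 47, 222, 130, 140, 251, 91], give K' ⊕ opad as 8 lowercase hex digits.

Key decimal bytes [124, 47, 222, 130, 140, 251, 91] = 7c 2f de 82 8c fb 5b is 7 bytes > B = 4, so hash it first: H(key) = 41 ac, then zero-pad to 4 bytes: K' = 41 ac 00 00.
XOR each byte with 0x5c: 41⊕5c=1d, ac⊕5c=f0, 00⊕5c=5c, 00⊕5c=5c.

1df05c5c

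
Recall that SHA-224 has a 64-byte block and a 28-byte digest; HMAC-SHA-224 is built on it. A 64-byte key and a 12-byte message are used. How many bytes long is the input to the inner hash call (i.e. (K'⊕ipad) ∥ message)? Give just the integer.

Key is 64 ≤ 64 bytes, zero-padded: |K'| = 64.
Inner input = (K'⊕ipad) ∥ m → 64 + 12 = 76 bytes.

76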